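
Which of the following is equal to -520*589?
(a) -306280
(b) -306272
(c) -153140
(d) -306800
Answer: a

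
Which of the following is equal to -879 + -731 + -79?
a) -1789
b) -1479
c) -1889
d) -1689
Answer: d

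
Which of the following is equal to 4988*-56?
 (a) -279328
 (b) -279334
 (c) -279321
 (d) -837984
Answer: a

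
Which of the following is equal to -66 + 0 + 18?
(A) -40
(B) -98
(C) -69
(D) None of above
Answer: D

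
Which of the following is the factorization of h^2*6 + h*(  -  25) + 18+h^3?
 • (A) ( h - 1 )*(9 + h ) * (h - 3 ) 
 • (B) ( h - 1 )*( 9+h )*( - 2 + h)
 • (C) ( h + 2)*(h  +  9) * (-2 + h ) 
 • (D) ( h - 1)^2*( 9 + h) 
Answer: B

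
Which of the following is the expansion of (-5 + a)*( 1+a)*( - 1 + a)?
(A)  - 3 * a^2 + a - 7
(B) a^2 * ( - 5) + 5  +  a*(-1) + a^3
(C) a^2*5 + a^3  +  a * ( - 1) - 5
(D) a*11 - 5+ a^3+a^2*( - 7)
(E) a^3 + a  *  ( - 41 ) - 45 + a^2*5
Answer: B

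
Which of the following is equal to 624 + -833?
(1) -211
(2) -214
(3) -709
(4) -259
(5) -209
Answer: 5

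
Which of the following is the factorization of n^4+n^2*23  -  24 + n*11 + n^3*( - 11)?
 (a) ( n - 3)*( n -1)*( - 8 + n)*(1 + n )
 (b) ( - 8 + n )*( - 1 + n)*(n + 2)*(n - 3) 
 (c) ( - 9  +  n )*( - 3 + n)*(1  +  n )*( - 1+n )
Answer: a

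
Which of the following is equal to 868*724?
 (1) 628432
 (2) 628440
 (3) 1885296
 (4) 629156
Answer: 1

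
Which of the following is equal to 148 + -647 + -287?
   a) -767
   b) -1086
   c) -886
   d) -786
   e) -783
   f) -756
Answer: d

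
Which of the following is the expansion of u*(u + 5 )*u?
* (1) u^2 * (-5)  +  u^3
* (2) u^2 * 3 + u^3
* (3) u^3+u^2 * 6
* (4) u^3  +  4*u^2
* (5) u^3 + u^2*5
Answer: 5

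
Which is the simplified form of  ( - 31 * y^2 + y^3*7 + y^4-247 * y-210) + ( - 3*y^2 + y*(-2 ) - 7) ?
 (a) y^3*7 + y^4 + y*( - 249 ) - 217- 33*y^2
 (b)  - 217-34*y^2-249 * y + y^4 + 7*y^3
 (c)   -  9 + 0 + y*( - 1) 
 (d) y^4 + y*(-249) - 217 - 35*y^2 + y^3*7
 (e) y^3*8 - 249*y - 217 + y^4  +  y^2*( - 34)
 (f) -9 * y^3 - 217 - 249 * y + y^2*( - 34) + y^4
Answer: b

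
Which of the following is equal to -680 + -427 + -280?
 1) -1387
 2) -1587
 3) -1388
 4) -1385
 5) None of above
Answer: 1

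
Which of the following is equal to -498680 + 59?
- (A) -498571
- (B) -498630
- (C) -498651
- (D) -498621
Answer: D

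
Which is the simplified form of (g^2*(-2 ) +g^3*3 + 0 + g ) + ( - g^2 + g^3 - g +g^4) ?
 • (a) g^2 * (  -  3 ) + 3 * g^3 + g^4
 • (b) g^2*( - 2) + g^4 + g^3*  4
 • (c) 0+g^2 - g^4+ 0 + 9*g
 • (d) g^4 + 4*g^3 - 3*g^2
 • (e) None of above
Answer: d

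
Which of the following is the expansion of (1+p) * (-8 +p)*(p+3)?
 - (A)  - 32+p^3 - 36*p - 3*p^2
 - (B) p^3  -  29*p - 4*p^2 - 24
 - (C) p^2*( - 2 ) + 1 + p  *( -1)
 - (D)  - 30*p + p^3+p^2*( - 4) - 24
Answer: B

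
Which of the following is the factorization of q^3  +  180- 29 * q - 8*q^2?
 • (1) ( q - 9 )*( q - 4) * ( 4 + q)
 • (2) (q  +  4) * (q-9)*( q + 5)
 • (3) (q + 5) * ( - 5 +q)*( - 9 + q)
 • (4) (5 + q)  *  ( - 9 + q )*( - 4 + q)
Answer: 4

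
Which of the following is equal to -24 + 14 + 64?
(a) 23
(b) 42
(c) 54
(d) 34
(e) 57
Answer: c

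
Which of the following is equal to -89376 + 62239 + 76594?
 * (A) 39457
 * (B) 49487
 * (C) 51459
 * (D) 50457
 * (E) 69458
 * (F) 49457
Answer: F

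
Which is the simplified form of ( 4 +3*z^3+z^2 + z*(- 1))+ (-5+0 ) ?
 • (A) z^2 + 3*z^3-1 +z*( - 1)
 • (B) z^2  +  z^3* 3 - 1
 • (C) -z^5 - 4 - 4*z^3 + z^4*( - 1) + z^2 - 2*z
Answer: A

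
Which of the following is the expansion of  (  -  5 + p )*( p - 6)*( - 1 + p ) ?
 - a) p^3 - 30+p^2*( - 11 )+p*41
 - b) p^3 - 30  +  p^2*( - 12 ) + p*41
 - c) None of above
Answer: b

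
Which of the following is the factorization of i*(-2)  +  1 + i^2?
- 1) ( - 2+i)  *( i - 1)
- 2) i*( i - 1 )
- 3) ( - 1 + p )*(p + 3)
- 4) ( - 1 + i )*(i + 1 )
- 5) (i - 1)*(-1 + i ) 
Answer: 5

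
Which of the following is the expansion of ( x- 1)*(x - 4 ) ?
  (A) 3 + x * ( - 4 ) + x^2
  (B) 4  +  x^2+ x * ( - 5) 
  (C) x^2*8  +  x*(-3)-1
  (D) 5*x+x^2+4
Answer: B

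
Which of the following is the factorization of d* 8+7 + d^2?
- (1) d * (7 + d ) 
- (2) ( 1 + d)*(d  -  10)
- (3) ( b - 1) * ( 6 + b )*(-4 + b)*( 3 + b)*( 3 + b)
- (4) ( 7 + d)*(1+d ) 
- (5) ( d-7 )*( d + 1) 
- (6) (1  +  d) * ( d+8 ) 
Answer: 4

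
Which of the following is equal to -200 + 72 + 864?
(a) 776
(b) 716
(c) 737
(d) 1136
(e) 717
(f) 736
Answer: f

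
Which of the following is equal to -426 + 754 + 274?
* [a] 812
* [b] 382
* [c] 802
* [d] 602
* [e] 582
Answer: d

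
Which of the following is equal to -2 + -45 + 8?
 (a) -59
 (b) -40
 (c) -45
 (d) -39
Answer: d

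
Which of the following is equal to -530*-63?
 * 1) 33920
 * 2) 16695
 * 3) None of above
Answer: 3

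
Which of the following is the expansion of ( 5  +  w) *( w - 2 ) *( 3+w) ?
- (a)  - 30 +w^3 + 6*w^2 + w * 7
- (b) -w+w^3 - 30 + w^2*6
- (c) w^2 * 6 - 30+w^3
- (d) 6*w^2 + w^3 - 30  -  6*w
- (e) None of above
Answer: b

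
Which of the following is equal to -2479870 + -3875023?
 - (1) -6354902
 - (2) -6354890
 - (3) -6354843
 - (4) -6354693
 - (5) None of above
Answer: 5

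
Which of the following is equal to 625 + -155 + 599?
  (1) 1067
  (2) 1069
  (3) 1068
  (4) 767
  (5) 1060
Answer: 2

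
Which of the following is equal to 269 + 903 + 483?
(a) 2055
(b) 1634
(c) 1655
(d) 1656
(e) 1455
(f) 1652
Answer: c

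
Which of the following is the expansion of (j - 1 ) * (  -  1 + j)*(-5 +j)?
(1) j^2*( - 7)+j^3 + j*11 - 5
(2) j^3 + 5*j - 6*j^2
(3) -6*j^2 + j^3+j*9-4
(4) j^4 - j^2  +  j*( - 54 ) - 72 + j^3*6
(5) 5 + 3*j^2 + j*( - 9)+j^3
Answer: 1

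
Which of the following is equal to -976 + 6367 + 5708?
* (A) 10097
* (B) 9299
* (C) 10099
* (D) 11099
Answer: D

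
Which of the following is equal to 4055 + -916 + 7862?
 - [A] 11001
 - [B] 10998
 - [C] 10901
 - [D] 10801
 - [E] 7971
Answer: A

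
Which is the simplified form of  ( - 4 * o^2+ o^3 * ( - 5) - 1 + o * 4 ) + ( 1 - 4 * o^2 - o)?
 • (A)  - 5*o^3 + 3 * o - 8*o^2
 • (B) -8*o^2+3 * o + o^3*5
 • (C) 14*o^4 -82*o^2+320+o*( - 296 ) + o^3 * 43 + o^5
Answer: A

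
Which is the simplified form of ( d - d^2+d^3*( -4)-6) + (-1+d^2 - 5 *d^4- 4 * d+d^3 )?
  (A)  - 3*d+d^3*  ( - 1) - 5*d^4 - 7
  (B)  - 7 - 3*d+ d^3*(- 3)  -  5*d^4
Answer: B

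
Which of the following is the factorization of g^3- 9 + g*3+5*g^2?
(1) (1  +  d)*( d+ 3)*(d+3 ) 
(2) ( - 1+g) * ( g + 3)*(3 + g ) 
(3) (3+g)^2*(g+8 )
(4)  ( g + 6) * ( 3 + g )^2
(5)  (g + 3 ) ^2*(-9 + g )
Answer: 2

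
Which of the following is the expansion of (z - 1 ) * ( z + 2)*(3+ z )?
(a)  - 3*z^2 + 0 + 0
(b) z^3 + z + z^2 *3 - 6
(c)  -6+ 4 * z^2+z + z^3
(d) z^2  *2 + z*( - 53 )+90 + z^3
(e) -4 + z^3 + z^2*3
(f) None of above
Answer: c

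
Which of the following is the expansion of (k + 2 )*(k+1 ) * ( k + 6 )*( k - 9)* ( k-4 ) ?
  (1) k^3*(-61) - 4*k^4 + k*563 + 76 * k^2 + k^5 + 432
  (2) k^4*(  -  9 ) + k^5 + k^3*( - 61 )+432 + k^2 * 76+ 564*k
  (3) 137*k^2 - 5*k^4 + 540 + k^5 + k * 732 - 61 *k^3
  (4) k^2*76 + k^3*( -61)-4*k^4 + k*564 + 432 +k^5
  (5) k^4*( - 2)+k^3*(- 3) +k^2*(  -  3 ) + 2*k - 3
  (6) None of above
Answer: 4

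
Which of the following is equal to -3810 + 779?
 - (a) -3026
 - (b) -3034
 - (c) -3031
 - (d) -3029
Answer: c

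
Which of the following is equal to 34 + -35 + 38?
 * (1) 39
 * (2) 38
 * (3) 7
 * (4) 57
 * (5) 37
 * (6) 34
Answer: 5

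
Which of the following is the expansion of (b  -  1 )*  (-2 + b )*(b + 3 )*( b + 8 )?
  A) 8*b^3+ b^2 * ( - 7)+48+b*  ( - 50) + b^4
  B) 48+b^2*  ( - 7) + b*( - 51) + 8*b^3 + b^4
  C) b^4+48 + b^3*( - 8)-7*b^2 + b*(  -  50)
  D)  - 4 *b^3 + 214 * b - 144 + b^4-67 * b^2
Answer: A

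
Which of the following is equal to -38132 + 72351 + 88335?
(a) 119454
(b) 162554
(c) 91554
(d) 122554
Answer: d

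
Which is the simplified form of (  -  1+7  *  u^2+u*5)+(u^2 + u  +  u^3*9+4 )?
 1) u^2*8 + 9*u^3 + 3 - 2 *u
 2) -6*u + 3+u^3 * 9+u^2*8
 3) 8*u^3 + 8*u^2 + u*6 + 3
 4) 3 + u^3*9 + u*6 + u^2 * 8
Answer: 4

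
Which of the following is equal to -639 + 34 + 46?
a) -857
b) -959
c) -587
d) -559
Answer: d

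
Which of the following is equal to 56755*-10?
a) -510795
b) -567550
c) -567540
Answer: b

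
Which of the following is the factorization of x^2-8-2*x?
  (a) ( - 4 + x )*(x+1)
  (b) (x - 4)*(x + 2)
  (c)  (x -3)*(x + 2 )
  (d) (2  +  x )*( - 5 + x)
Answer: b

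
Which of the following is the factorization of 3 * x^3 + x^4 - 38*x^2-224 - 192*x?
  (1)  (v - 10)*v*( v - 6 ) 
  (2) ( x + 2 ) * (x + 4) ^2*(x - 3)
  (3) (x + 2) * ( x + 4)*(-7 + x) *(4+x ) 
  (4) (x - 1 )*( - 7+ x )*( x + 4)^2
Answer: 3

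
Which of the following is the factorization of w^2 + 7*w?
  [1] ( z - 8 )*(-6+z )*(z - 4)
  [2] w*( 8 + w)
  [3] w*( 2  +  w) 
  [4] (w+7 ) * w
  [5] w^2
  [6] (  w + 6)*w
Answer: 4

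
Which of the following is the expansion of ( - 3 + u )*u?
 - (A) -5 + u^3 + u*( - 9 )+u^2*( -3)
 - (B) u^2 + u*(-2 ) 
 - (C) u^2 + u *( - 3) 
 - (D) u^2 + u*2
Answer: C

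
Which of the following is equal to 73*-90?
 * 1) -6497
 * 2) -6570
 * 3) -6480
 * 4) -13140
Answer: 2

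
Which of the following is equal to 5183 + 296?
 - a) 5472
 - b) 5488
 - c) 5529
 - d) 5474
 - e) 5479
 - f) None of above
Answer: e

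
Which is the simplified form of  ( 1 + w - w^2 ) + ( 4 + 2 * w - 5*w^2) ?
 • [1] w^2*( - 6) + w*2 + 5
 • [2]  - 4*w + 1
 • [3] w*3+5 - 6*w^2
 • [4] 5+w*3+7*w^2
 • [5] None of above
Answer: 3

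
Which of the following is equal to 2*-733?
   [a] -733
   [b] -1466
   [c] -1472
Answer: b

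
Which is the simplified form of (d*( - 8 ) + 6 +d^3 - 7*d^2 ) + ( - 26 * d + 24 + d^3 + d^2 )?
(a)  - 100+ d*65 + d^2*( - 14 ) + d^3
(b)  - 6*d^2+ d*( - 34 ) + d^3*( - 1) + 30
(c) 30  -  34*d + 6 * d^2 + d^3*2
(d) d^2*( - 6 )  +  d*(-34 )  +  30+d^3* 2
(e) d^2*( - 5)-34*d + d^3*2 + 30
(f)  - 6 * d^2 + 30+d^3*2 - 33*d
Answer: d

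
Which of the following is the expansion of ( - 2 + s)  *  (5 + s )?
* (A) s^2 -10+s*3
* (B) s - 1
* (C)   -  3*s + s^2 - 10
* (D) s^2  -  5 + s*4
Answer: A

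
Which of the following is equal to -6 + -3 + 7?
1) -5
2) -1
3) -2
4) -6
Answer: 3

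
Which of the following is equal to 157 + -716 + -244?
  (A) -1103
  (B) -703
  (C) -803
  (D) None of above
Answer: C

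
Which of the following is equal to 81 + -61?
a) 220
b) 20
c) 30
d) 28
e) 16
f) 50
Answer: b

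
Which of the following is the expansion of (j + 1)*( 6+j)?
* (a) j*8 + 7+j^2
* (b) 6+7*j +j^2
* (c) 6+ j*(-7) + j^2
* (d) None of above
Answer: b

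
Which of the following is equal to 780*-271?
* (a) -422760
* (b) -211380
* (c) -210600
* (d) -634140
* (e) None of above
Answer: b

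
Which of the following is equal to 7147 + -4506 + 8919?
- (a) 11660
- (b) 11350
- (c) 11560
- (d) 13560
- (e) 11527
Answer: c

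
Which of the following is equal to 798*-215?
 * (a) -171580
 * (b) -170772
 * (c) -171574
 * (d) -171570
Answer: d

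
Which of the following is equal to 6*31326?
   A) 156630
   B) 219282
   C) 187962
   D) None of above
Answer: D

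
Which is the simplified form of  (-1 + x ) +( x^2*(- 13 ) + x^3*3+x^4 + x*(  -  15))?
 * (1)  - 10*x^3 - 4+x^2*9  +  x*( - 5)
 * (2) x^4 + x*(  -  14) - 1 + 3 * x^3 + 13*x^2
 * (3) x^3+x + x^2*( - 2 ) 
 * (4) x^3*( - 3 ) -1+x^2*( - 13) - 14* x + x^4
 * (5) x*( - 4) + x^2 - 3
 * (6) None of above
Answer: 6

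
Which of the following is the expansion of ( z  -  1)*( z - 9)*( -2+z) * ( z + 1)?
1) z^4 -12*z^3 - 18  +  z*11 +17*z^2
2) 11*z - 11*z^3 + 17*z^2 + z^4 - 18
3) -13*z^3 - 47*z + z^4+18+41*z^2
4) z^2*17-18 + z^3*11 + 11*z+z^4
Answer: 2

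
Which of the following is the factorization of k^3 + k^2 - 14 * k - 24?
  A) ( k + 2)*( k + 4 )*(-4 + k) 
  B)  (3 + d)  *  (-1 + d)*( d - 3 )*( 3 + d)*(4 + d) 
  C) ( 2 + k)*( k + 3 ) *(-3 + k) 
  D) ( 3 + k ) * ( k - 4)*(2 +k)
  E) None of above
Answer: D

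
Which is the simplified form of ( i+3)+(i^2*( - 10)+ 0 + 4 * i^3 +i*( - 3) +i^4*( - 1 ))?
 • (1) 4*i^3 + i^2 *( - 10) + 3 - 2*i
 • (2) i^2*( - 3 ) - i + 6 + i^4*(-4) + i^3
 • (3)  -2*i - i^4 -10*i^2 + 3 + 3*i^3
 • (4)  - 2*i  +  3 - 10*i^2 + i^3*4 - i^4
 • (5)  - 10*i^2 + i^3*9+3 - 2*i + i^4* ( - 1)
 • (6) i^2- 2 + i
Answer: 4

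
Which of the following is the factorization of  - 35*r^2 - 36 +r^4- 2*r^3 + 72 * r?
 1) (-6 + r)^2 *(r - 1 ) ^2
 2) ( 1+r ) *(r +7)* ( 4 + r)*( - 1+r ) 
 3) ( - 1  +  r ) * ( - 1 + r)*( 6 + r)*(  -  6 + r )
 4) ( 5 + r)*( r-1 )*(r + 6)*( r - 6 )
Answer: 3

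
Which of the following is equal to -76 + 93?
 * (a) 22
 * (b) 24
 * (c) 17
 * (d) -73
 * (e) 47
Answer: c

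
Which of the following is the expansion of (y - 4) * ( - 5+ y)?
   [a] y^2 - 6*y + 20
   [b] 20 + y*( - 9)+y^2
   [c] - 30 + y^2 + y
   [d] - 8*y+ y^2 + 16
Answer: b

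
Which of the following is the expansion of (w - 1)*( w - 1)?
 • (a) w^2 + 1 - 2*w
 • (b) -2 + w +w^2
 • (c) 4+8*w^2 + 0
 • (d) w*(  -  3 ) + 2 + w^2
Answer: a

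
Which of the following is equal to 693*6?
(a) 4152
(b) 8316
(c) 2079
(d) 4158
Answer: d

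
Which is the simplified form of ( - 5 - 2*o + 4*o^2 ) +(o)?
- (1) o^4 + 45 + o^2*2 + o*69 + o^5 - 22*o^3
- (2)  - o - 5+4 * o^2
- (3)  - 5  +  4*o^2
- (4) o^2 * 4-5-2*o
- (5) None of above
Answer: 2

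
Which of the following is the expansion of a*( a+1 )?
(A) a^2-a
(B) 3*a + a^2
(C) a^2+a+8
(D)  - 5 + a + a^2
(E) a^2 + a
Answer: E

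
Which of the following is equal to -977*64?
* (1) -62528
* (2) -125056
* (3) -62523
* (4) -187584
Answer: 1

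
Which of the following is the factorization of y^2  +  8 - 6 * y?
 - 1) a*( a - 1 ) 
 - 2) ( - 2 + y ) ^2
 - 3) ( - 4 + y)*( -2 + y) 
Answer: 3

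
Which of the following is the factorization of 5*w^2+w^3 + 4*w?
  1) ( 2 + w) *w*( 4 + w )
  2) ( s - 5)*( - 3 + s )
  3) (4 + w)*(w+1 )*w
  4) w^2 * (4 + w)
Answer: 3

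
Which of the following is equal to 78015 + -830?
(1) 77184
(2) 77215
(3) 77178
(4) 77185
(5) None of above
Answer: 4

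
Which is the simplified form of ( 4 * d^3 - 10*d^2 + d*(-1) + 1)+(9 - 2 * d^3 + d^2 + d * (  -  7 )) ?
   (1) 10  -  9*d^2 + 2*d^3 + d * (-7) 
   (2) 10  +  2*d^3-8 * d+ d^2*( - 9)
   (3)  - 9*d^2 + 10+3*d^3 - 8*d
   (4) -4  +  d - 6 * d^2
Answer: 2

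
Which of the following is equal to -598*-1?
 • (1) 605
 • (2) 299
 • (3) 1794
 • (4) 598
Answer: 4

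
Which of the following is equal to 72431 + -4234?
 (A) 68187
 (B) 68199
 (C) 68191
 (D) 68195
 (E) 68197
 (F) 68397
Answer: E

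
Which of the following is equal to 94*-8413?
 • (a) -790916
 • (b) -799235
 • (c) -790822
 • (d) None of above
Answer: c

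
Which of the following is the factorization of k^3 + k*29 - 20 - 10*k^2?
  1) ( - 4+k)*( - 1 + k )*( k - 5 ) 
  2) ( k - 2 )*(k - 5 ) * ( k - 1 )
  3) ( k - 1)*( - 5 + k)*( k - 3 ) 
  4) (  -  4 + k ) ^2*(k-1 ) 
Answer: 1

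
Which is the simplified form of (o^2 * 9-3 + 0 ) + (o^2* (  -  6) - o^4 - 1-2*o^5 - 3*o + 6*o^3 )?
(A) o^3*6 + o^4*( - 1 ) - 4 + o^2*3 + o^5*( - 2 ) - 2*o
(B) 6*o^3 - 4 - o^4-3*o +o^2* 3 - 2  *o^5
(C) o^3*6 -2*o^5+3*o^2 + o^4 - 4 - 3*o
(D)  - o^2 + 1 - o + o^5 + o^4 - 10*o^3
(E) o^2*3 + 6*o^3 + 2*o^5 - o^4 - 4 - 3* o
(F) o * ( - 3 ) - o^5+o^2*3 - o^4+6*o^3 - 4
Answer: B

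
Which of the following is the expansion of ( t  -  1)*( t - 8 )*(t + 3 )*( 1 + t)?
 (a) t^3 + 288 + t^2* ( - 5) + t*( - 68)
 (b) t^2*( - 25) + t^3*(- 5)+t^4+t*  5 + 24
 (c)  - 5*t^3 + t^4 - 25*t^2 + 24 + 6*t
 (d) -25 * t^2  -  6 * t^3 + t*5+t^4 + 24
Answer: b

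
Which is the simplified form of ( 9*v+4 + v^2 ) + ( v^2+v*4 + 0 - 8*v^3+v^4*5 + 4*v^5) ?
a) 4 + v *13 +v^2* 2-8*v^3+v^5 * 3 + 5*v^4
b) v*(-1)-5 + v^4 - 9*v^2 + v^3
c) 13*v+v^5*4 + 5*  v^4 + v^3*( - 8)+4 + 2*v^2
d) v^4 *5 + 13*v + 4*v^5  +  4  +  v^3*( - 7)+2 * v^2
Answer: c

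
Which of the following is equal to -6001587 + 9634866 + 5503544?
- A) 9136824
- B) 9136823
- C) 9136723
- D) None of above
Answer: B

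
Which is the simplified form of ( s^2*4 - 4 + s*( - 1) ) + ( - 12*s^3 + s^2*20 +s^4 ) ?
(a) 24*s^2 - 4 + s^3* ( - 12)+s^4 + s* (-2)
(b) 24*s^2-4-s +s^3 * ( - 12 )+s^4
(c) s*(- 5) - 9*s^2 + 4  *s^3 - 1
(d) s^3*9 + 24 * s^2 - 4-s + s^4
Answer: b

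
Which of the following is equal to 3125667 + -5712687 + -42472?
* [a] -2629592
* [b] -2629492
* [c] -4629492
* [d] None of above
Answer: b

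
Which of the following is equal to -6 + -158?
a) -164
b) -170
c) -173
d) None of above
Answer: a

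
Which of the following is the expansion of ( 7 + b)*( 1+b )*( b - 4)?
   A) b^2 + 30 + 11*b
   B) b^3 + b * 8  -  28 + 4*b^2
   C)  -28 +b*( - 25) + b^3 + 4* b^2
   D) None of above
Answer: C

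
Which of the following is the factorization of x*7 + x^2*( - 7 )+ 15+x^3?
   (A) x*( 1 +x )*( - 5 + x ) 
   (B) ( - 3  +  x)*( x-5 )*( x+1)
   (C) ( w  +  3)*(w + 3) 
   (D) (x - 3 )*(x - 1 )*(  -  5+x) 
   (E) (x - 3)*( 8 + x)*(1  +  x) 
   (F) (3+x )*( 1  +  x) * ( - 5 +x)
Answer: B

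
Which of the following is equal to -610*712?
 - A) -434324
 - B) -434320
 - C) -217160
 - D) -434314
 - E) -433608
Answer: B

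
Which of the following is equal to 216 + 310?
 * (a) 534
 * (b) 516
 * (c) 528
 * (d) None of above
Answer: d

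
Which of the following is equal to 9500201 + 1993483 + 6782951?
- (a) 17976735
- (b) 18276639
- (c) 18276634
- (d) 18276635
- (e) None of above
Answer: d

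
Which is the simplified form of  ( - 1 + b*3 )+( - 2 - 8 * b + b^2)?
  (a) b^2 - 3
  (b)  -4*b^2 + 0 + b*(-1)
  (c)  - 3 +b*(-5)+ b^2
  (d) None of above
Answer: c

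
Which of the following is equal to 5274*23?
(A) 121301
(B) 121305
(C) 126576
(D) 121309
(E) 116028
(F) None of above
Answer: F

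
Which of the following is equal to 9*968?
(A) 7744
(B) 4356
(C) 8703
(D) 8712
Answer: D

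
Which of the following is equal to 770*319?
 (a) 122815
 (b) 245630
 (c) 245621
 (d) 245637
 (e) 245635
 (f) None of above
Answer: b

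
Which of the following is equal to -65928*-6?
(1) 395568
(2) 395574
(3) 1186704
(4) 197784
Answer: 1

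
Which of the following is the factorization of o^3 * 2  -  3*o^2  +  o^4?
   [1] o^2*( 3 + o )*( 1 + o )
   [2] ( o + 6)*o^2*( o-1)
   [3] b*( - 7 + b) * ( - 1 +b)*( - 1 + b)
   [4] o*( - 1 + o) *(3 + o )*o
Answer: 4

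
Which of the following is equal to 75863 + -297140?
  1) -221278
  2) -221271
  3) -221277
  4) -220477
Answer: 3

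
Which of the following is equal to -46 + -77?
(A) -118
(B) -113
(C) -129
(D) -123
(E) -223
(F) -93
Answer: D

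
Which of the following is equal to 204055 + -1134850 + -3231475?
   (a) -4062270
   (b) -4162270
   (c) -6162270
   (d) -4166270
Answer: b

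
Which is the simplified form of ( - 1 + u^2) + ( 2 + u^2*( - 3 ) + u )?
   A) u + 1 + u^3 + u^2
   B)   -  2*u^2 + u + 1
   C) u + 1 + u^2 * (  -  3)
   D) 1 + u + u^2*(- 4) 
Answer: B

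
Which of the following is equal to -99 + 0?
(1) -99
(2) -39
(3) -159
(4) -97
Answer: 1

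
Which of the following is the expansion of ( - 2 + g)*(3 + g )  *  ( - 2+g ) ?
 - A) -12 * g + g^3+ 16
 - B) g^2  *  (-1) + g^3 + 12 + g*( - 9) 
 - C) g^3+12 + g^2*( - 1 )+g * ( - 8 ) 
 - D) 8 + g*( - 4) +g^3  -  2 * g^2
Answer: C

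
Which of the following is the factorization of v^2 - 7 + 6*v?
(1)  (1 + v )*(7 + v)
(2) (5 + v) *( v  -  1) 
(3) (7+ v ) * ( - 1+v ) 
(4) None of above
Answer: 3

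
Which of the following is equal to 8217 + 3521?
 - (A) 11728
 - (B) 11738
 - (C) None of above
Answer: B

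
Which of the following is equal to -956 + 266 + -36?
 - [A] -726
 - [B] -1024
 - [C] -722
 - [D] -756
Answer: A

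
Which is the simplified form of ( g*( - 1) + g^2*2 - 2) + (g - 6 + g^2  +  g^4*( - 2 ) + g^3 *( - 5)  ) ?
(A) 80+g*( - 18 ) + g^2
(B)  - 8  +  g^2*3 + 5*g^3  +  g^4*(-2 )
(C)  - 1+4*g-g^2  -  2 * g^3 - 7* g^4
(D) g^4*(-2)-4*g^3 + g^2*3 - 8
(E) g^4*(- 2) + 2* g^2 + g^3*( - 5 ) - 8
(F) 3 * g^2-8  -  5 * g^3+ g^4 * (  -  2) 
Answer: F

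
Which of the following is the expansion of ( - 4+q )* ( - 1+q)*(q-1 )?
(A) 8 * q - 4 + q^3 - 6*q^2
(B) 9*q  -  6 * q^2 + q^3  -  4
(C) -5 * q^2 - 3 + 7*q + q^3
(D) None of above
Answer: B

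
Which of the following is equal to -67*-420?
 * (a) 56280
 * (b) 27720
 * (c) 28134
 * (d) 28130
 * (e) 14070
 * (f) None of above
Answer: f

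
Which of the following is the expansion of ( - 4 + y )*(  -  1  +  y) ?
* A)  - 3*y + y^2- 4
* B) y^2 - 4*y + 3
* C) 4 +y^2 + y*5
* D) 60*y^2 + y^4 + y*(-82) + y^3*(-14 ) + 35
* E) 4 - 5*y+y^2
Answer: E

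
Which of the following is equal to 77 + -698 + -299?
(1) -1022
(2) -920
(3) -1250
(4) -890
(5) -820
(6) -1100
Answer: 2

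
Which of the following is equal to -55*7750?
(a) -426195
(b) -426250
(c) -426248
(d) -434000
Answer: b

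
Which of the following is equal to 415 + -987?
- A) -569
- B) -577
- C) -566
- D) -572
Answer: D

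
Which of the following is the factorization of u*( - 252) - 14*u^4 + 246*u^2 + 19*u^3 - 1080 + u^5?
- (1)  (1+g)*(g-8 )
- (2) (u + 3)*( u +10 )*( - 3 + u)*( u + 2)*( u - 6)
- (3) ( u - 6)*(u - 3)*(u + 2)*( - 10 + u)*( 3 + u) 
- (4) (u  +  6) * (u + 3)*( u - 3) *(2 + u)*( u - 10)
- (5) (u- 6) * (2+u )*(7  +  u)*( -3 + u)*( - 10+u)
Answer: 3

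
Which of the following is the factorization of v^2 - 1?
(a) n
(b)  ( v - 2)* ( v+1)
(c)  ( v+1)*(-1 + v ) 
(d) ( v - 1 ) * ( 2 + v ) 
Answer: c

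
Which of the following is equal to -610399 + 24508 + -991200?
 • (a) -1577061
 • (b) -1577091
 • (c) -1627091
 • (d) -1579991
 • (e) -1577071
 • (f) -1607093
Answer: b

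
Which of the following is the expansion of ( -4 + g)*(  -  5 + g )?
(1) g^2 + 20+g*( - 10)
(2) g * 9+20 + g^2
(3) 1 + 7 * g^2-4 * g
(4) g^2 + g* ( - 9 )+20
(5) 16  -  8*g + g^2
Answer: 4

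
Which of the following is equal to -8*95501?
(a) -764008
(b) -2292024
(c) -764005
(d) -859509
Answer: a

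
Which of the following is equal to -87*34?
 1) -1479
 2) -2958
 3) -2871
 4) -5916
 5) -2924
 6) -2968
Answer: 2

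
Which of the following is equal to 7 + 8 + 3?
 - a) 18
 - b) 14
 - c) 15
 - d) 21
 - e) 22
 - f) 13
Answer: a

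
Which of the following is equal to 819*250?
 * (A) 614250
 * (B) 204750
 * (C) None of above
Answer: B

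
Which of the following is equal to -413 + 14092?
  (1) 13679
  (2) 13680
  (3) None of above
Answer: 1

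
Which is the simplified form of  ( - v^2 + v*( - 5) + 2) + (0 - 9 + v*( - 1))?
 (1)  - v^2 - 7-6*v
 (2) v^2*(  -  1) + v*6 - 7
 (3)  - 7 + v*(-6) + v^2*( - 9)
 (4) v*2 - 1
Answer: 1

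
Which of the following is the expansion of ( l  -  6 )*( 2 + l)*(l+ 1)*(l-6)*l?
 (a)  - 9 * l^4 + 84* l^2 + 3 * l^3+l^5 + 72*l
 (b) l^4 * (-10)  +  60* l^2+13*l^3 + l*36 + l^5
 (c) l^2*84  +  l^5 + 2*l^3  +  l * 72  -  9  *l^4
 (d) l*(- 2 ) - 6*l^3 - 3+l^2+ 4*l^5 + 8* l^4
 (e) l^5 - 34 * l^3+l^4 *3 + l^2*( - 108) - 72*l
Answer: c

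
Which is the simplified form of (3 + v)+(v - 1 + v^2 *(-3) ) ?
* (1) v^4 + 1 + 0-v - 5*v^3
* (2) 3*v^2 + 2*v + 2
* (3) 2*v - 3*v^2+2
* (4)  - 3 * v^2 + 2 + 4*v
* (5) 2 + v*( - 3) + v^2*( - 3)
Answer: 3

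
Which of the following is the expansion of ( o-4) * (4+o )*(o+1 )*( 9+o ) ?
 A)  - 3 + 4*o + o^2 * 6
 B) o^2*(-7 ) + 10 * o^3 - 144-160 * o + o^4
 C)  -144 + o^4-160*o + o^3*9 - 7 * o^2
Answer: B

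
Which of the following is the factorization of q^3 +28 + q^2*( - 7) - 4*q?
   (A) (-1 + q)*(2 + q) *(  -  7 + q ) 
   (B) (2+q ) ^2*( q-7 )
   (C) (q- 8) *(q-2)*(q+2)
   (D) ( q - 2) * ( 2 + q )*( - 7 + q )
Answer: D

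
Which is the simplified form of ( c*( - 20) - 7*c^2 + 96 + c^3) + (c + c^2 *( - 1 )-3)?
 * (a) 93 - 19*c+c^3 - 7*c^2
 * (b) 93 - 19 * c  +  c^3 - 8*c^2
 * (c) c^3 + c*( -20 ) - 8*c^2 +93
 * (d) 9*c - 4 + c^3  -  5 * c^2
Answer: b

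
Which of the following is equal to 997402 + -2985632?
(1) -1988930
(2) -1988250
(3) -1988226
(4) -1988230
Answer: 4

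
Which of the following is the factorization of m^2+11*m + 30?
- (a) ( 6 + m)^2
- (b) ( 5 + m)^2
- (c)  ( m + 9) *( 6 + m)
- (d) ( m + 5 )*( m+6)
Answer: d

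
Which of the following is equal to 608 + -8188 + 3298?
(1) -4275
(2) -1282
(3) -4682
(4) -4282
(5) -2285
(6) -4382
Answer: 4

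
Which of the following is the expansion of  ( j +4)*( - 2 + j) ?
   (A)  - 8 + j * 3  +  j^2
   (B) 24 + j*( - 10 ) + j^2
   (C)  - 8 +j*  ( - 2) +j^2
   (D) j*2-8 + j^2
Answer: D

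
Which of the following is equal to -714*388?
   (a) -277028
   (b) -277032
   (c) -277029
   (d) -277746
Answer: b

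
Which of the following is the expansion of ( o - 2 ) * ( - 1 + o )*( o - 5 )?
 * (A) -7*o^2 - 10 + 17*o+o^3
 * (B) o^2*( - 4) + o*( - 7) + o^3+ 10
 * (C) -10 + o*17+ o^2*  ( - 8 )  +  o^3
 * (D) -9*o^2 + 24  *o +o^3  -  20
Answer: C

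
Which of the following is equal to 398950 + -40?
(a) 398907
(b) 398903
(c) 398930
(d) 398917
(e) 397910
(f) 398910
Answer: f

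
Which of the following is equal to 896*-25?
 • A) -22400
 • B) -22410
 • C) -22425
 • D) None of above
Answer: A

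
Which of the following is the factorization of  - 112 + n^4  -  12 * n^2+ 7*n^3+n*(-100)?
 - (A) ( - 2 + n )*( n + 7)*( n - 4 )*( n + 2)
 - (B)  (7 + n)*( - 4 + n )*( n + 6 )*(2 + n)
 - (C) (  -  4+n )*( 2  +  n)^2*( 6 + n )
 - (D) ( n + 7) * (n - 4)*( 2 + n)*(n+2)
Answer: D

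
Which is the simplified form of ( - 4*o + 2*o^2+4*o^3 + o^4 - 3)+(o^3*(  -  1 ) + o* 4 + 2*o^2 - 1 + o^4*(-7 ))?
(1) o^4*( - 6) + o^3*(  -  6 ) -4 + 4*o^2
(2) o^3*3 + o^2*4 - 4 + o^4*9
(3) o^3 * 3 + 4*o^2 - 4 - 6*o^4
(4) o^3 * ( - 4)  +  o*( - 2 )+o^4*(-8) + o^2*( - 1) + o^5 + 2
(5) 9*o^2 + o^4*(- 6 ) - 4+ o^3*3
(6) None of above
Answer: 3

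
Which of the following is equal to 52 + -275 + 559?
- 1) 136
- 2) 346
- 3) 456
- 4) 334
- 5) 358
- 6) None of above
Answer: 6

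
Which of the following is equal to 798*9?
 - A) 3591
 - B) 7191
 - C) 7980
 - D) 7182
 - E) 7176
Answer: D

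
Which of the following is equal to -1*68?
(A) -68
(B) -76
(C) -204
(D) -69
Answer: A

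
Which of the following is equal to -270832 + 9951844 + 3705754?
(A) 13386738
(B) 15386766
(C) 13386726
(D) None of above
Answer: D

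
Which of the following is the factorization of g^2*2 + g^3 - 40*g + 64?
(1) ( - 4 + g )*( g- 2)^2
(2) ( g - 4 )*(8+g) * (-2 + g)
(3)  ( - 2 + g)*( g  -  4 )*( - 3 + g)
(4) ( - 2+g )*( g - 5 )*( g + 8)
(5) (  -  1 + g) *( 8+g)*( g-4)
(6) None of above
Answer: 2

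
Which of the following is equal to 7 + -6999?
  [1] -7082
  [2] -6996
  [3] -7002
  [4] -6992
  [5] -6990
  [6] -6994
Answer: 4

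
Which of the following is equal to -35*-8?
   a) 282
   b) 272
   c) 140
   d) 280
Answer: d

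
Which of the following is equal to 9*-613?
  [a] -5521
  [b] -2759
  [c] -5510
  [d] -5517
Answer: d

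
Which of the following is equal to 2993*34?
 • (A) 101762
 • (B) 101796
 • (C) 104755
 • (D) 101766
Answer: A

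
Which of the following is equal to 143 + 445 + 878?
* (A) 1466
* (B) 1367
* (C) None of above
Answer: A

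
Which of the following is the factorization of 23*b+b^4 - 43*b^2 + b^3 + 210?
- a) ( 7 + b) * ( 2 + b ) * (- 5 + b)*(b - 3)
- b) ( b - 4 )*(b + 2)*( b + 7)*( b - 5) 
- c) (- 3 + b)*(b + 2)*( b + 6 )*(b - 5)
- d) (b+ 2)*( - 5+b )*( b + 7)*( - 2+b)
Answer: a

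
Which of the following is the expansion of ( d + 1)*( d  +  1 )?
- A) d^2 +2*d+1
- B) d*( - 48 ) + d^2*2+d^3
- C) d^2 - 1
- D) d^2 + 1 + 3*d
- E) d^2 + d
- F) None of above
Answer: A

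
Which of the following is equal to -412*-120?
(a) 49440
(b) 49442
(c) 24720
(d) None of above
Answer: a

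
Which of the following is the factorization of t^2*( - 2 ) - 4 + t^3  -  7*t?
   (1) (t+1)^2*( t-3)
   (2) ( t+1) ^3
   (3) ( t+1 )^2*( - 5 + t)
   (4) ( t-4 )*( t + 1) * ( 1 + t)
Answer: 4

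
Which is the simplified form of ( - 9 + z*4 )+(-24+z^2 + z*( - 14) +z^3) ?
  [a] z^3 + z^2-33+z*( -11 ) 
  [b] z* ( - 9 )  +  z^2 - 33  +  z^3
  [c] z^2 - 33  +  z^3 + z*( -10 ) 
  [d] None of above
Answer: c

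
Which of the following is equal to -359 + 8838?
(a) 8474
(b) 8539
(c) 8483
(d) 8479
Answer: d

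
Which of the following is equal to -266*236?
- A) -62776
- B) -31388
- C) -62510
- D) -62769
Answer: A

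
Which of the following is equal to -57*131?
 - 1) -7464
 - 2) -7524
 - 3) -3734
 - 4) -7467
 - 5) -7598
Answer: 4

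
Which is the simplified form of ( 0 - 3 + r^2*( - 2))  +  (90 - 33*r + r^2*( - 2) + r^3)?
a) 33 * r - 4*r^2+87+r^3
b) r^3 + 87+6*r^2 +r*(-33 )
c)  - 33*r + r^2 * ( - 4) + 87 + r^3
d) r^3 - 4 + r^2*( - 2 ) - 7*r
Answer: c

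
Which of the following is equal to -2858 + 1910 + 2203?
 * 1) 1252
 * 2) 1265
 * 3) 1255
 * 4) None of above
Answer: 3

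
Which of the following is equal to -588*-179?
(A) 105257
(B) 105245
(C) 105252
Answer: C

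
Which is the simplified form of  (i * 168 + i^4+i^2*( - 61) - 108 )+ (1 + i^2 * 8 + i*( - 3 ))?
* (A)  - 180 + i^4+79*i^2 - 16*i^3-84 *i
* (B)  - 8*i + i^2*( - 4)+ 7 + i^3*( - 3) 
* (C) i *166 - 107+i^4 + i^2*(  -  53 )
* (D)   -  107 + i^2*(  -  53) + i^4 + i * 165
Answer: D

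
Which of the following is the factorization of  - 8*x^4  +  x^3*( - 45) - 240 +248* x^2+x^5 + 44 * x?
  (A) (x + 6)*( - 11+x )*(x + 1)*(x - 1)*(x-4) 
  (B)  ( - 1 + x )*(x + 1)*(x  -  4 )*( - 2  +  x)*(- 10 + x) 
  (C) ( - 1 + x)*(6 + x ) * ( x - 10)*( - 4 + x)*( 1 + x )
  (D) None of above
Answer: C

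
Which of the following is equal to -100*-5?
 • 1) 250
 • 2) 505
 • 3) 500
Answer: 3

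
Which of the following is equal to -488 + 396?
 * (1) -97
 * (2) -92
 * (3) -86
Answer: 2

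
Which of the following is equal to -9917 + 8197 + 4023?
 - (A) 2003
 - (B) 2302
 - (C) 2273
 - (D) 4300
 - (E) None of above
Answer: E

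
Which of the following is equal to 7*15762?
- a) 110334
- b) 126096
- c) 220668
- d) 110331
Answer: a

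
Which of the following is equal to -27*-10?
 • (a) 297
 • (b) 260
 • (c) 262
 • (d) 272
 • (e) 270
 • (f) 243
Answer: e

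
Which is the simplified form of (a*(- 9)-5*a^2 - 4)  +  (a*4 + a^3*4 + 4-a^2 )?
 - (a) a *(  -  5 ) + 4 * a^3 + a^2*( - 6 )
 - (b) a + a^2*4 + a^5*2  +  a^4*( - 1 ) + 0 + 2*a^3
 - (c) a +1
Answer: a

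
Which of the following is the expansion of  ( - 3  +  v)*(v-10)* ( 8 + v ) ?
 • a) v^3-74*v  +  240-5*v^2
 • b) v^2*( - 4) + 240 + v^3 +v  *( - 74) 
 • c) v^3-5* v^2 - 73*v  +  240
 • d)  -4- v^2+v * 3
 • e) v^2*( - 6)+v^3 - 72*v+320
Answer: a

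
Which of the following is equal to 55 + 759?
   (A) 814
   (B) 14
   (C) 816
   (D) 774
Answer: A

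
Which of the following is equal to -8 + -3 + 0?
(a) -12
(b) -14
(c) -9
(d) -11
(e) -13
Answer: d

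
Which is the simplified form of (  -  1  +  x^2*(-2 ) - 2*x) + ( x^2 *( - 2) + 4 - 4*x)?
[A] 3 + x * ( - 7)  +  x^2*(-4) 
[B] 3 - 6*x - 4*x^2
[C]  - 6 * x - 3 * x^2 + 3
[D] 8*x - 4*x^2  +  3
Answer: B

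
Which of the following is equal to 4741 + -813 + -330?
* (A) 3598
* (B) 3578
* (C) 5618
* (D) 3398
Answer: A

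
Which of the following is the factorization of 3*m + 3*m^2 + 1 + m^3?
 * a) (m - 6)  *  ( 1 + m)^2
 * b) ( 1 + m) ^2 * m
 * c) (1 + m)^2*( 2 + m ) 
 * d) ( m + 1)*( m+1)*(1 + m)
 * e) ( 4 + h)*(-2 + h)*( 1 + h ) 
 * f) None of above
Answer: d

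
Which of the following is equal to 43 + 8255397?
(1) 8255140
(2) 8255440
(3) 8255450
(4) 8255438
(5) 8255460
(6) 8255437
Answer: 2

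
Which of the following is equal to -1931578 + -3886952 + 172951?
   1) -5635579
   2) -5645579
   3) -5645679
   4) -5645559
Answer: 2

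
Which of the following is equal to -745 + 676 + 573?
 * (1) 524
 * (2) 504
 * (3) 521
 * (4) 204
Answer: 2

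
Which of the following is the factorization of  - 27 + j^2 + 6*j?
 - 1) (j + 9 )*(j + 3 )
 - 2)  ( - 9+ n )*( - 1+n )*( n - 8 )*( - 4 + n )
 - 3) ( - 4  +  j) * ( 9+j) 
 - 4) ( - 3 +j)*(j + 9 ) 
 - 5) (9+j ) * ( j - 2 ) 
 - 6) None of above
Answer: 4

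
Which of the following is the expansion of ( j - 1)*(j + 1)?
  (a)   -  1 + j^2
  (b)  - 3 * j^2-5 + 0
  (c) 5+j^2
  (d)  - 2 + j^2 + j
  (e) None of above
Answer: a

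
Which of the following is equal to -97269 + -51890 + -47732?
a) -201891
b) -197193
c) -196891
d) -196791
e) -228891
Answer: c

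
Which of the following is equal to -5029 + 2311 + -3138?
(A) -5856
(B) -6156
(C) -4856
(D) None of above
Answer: A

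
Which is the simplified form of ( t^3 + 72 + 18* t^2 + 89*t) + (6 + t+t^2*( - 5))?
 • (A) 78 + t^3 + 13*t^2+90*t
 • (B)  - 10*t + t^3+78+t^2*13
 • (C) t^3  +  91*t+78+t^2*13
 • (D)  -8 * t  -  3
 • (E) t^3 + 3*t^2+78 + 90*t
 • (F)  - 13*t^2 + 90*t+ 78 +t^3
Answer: A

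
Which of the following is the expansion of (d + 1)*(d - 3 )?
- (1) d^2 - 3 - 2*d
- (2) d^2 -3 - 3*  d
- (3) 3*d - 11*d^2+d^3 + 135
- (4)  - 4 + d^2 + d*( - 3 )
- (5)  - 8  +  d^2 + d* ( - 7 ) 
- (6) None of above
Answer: 1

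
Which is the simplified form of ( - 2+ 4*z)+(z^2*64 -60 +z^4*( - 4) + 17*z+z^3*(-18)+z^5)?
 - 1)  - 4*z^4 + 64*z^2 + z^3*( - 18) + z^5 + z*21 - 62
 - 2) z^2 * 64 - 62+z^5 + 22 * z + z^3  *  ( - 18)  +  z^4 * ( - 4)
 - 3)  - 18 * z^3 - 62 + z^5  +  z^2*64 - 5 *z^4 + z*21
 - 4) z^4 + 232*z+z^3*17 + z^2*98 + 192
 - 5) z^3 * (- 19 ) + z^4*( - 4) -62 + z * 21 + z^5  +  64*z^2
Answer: 1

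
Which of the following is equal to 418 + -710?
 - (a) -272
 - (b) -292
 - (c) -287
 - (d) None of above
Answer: b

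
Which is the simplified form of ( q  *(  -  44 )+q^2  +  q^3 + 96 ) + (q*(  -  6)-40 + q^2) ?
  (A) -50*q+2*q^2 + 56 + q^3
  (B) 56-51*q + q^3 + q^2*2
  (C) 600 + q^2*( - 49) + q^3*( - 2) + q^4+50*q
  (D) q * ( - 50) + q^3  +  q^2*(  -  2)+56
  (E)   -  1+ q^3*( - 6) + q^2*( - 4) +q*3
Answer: A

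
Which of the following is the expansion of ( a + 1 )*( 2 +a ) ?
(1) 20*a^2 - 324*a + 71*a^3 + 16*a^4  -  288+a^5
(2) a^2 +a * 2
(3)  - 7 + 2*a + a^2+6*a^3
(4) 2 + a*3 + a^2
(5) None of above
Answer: 4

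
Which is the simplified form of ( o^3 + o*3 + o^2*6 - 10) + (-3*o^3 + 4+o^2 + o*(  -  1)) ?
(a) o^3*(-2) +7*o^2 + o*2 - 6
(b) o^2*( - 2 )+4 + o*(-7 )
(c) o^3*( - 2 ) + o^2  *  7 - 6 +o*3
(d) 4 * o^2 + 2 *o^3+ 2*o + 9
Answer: a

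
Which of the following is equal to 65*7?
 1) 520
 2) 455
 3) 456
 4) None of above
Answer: 2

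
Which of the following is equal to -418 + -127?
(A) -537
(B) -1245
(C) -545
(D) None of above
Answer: C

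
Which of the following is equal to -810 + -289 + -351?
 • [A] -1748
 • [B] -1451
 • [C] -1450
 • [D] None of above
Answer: C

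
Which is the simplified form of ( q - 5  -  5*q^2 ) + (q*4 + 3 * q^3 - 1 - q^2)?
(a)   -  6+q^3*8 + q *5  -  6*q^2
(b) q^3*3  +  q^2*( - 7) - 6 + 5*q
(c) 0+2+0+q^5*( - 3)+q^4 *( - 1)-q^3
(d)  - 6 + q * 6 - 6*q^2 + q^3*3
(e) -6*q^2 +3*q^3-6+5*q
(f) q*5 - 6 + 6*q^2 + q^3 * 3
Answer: e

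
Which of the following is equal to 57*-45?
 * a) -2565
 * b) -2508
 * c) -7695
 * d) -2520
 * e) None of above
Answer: a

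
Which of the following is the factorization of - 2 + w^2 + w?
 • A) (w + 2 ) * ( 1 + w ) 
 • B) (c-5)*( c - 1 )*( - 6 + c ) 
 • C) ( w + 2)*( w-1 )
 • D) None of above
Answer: C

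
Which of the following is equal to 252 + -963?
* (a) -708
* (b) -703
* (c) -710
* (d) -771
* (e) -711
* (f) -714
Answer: e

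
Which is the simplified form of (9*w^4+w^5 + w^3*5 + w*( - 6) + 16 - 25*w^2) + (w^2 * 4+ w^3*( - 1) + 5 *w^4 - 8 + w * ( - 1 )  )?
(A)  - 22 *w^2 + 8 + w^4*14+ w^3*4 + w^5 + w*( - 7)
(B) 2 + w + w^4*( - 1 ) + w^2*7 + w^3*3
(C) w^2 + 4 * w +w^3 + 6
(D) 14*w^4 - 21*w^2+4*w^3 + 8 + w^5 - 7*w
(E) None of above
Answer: D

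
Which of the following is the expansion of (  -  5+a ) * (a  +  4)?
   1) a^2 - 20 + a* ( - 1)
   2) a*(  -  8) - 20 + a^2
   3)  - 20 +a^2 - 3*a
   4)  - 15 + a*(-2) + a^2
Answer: 1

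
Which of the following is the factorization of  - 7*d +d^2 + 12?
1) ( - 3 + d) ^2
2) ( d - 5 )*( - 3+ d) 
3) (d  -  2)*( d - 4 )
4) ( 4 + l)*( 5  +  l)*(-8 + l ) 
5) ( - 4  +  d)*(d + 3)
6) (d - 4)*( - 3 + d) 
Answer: 6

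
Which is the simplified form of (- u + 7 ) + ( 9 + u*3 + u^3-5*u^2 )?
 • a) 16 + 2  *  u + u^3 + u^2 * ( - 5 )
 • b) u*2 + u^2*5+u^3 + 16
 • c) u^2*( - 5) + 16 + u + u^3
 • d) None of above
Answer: a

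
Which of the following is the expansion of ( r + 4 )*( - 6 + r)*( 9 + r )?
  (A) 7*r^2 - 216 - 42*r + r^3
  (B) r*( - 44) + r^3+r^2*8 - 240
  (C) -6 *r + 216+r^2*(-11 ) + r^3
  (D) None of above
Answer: A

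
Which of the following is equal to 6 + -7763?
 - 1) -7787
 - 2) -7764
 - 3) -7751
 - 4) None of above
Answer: 4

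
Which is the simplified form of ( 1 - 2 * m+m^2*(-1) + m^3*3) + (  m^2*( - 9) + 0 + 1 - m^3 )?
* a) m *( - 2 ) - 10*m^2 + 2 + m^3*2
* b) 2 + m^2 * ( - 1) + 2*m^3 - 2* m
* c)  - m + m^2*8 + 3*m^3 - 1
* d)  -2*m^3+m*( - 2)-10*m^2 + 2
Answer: a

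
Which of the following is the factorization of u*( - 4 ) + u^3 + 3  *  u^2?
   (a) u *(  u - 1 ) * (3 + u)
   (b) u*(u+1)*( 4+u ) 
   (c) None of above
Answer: c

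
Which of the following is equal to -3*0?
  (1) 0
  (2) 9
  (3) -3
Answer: 1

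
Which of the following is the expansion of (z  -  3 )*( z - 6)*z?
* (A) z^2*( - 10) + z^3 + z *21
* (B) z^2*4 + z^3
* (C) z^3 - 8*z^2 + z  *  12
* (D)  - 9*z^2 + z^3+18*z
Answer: D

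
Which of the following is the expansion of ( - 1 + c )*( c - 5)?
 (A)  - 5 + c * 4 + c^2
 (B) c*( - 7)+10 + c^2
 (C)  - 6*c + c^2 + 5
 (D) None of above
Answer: C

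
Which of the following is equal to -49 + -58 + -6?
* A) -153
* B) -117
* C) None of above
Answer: C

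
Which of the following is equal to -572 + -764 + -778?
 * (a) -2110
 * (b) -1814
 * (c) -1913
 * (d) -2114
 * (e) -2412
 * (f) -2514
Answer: d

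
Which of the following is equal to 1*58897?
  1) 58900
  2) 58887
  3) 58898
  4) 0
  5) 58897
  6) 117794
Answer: 5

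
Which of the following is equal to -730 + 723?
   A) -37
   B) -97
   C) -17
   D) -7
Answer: D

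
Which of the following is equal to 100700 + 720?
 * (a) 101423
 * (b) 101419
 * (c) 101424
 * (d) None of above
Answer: d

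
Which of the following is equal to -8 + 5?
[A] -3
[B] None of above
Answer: A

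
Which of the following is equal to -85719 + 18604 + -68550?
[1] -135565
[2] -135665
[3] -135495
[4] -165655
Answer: 2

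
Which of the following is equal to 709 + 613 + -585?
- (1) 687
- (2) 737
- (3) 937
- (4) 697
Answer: 2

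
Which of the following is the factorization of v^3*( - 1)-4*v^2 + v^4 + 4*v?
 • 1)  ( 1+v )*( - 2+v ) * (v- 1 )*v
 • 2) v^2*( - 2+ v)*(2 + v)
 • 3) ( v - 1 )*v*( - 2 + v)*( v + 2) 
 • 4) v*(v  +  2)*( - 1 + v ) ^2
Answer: 3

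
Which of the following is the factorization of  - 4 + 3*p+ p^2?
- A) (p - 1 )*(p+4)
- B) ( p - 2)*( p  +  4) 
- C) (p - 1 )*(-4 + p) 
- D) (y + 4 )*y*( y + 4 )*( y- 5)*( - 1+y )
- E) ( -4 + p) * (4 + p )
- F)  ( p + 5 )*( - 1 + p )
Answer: A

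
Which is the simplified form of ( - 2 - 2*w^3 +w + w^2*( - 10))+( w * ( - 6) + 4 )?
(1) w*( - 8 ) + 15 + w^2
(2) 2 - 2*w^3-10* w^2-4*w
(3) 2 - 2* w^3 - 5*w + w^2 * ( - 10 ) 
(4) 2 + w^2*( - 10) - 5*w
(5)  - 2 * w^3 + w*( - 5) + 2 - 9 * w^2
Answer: 3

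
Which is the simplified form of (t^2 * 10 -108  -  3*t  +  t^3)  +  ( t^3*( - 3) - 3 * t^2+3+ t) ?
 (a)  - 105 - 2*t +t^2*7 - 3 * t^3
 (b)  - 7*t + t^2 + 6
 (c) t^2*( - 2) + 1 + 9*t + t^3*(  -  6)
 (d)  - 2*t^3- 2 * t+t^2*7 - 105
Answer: d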